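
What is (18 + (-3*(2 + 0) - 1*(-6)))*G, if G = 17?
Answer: 306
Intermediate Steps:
(18 + (-3*(2 + 0) - 1*(-6)))*G = (18 + (-3*(2 + 0) - 1*(-6)))*17 = (18 + (-3*2 + 6))*17 = (18 + (-6 + 6))*17 = (18 + 0)*17 = 18*17 = 306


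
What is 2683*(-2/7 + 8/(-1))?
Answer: -155614/7 ≈ -22231.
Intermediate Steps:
2683*(-2/7 + 8/(-1)) = 2683*(-2*⅐ + 8*(-1)) = 2683*(-2/7 - 8) = 2683*(-58/7) = -155614/7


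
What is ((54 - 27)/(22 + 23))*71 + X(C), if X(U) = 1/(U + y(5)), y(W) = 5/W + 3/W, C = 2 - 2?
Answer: 1729/40 ≈ 43.225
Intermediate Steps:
C = 0
y(W) = 8/W
X(U) = 1/(8/5 + U) (X(U) = 1/(U + 8/5) = 1/(8/5 + U))
((54 - 27)/(22 + 23))*71 + X(C) = ((54 - 27)/(22 + 23))*71 + 5/(8 + 5*0) = (27/45)*71 + 5/(8 + 0) = (27*(1/45))*71 + 5/8 = (⅗)*71 + 5*(⅛) = 213/5 + 5/8 = 1729/40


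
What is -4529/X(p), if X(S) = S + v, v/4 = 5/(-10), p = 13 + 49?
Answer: -4529/60 ≈ -75.483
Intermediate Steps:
p = 62
v = -2 (v = 4*(5/(-10)) = 4*(5*(-1/10)) = 4*(-1/2) = -2)
X(S) = -2 + S (X(S) = S - 2 = -2 + S)
-4529/X(p) = -4529/(-2 + 62) = -4529/60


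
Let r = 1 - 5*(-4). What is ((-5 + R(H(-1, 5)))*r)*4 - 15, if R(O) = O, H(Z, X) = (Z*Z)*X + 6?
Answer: 489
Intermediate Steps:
H(Z, X) = 6 + X*Z² (H(Z, X) = Z²*X + 6 = X*Z² + 6 = 6 + X*Z²)
r = 21 (r = 1 + 20 = 21)
((-5 + R(H(-1, 5)))*r)*4 - 15 = ((-5 + (6 + 5*(-1)²))*21)*4 - 15 = ((-5 + (6 + 5*1))*21)*4 - 15 = ((-5 + (6 + 5))*21)*4 - 15 = ((-5 + 11)*21)*4 - 15 = (6*21)*4 - 15 = 126*4 - 15 = 504 - 15 = 489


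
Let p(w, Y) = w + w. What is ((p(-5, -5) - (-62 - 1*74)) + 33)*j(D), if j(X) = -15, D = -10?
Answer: -2385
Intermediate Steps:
p(w, Y) = 2*w
((p(-5, -5) - (-62 - 1*74)) + 33)*j(D) = ((2*(-5) - (-62 - 1*74)) + 33)*(-15) = ((-10 - (-62 - 74)) + 33)*(-15) = ((-10 - 1*(-136)) + 33)*(-15) = ((-10 + 136) + 33)*(-15) = (126 + 33)*(-15) = 159*(-15) = -2385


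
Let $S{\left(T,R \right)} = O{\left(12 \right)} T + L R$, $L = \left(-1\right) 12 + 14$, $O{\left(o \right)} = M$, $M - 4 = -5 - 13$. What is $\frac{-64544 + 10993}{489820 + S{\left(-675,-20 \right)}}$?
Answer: $- \frac{53551}{499230} \approx -0.10727$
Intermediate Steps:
$M = -14$ ($M = 4 - 18 = -14$)
$O{\left(o \right)} = -14$
$L = 2$ ($L = -12 + 14 = 2$)
$S{\left(T,R \right)} = - 14 T + 2 R$
$\frac{-64544 + 10993}{489820 + S{\left(-675,-20 \right)}} = \frac{-64544 + 10993}{489820 + \left(\left(-14\right) \left(-675\right) + 2 \left(-20\right)\right)} = - \frac{53551}{489820 + \left(9450 - 40\right)} = - \frac{53551}{489820 + 9410} = - \frac{53551}{499230}$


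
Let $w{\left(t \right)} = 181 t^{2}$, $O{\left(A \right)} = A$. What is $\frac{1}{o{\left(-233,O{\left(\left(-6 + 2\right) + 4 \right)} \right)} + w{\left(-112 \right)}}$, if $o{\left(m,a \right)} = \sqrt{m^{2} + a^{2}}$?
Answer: $\frac{1}{2270697} \approx 4.4039 \cdot 10^{-7}$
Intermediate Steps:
$o{\left(m,a \right)} = \sqrt{a^{2} + m^{2}}$
$\frac{1}{o{\left(-233,O{\left(\left(-6 + 2\right) + 4 \right)} \right)} + w{\left(-112 \right)}} = \frac{1}{\sqrt{\left(\left(-6 + 2\right) + 4\right)^{2} + \left(-233\right)^{2}} + 181 \left(-112\right)^{2}} = \frac{1}{\sqrt{\left(-4 + 4\right)^{2} + 54289} + 181 \cdot 12544} = \frac{1}{\sqrt{0^{2} + 54289} + 2270464} = \frac{1}{\sqrt{0 + 54289} + 2270464} = \frac{1}{\sqrt{54289} + 2270464} = \frac{1}{233 + 2270464} = \frac{1}{2270697}$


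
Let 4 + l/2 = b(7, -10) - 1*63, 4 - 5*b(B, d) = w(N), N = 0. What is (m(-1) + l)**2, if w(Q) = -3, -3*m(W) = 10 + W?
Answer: 450241/25 ≈ 18010.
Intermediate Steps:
m(W) = -10/3 - W/3 (m(W) = -(10 + W)/3 = -10/3 - W/3)
b(B, d) = 7/5 (b(B, d) = 4/5 - 1/5*(-3) = 4/5 + 3/5 = 7/5)
l = -656/5 (l = -8 + 2*(7/5 - 1*63) = -8 + 2*(7/5 - 63) = -8 + 2*(-308/5) = -8 - 616/5 = -656/5 ≈ -131.20)
(m(-1) + l)**2 = ((-10/3 - 1/3*(-1)) - 656/5)**2 = ((-10/3 + 1/3) - 656/5)**2 = (-3 - 656/5)**2 = (-671/5)**2 = 450241/25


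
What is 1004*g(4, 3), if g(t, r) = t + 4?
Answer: 8032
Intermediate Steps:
g(t, r) = 4 + t
1004*g(4, 3) = 1004*(4 + 4) = 1004*8 = 8032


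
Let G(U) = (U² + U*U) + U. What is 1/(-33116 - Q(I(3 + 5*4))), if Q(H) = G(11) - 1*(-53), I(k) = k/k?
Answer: -1/33422 ≈ -2.9920e-5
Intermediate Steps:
G(U) = U + 2*U² (G(U) = (U² + U²) + U = 2*U² + U = U + 2*U²)
I(k) = 1
Q(H) = 306 (Q(H) = 11*(1 + 2*11) - 1*(-53) = 11*(1 + 22) + 53 = 11*23 + 53 = 253 + 53 = 306)
1/(-33116 - Q(I(3 + 5*4))) = 1/(-33116 - 1*306) = 1/(-33116 - 306) = 1/(-33422) = -1/33422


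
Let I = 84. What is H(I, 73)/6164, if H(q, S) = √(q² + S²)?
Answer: √12385/6164 ≈ 0.018054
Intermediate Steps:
H(q, S) = √(S² + q²)
H(I, 73)/6164 = √(73² + 84²)/6164 = √(5329 + 7056)*(1/6164) = √12385*(1/6164) = √12385/6164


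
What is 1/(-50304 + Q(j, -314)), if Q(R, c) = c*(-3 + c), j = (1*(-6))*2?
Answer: 1/49234 ≈ 2.0311e-5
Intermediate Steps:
j = -12 (j = -6*2 = -12)
1/(-50304 + Q(j, -314)) = 1/(-50304 - 314*(-3 - 314)) = 1/(-50304 - 314*(-317)) = 1/(-50304 + 99538) = 1/49234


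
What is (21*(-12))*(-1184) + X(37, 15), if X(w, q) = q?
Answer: 298383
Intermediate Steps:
(21*(-12))*(-1184) + X(37, 15) = (21*(-12))*(-1184) + 15 = -252*(-1184) + 15 = 298368 + 15 = 298383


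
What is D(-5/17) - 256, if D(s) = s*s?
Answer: -73959/289 ≈ -255.91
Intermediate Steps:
D(s) = s**2
D(-5/17) - 256 = (-5/17)**2 - 256 = 25/289 - 256 = -73959/289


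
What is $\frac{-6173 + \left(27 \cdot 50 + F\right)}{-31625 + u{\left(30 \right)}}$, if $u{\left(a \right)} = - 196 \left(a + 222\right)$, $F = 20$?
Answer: $\frac{4803}{81017} \approx 0.059284$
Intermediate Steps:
$u{\left(a \right)} = -43512 - 196 a$ ($u{\left(a \right)} = - 196 \left(222 + a\right) = -43512 - 196 a$)
$\frac{-6173 + \left(27 \cdot 50 + F\right)}{-31625 + u{\left(30 \right)}} = \frac{-6173 + \left(27 \cdot 50 + 20\right)}{-31625 - 49392} = \frac{-6173 + \left(1350 + 20\right)}{-31625 - 49392} = \frac{-6173 + 1370}{-31625 - 49392} = - \frac{4803}{-81017} = \left(-4803\right) \left(- \frac{1}{81017}\right) = \frac{4803}{81017}$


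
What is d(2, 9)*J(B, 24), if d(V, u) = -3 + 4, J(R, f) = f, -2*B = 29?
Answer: 24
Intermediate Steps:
B = -29/2 (B = -½*29 = -29/2 ≈ -14.500)
d(V, u) = 1
d(2, 9)*J(B, 24) = 1*24 = 24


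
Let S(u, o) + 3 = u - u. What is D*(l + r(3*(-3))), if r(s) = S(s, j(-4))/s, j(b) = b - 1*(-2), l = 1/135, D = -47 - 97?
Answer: -736/15 ≈ -49.067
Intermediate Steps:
D = -144
l = 1/135 ≈ 0.0074074
j(b) = 2 + b (j(b) = b + 2 = 2 + b)
S(u, o) = -3 (S(u, o) = -3 + (u - u) = -3 + 0 = -3)
r(s) = -3/s
D*(l + r(3*(-3))) = -144*(1/135 - 3/(3*(-3))) = -144*(1/135 - 3/(-9)) = -144*(1/135 - 3*(-⅑)) = -144*(1/135 + ⅓) = -144*46/135 = -736/15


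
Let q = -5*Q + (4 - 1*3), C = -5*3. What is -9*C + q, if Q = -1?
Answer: 141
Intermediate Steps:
C = -15
q = 6 (q = -5*(-1) + (4 - 1*3) = 5 + (4 - 3) = 5 + 1 = 6)
-9*C + q = -9*(-15) + 6 = 135 + 6 = 141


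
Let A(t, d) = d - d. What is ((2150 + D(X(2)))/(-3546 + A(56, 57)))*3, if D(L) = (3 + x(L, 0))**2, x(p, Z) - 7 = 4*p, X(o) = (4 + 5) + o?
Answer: -2533/591 ≈ -4.2860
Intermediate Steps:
X(o) = 9 + o
x(p, Z) = 7 + 4*p
A(t, d) = 0
D(L) = (10 + 4*L)**2 (D(L) = (3 + (7 + 4*L))**2 = (10 + 4*L)**2)
((2150 + D(X(2)))/(-3546 + A(56, 57)))*3 = ((2150 + 4*(5 + 2*(9 + 2))**2)/(-3546 + 0))*3 = ((2150 + 4*(5 + 2*11)**2)/(-3546))*3 = ((2150 + 4*(5 + 22)**2)*(-1/3546))*3 = ((2150 + 4*27**2)*(-1/3546))*3 = ((2150 + 4*729)*(-1/3546))*3 = ((2150 + 2916)*(-1/3546))*3 = (5066*(-1/3546))*3 = -2533/1773*3 = -2533/591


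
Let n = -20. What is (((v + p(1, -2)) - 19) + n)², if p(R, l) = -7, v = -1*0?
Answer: 2116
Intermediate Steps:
v = 0
(((v + p(1, -2)) - 19) + n)² = (((0 - 7) - 19) - 20)² = ((-7 - 19) - 20)² = (-26 - 20)² = (-46)² = 2116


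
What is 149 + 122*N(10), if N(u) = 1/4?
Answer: 359/2 ≈ 179.50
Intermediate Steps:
N(u) = 1/4
149 + 122*N(10) = 149 + 122*(1/4) = 149 + 61/2 = 359/2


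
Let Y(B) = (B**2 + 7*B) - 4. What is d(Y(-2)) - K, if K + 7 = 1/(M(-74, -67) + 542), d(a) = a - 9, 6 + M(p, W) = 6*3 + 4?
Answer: -8929/558 ≈ -16.002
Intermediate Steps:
M(p, W) = 16 (M(p, W) = -6 + (6*3 + 4) = -6 + (18 + 4) = -6 + 22 = 16)
Y(B) = -4 + B**2 + 7*B
d(a) = -9 + a
K = -3905/558 (K = -7 + 1/(16 + 542) = -7 + 1/558 = -3905/558 ≈ -6.9982)
d(Y(-2)) - K = (-9 + (-4 + (-2)**2 + 7*(-2))) - 1*(-3905/558) = (-9 + (-4 + 4 - 14)) + 3905/558 = (-9 - 14) + 3905/558 = -23 + 3905/558 = -8929/558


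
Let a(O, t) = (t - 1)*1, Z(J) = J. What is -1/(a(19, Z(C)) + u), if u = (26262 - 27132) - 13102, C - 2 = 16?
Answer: 1/13955 ≈ 7.1659e-5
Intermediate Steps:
C = 18 (C = 2 + 16 = 18)
u = -13972 (u = -870 - 13102 = -13972)
a(O, t) = -1 + t (a(O, t) = (-1 + t)*1 = -1 + t)
-1/(a(19, Z(C)) + u) = -1/((-1 + 18) - 13972) = -1/(17 - 13972) = -1/(-13955) = -1*(-1/13955) = 1/13955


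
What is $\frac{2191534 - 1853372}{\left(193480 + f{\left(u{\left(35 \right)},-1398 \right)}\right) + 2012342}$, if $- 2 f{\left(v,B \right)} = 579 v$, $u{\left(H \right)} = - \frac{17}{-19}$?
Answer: $\frac{12850156}{83811393} \approx 0.15332$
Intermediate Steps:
$u{\left(H \right)} = \frac{17}{19}$ ($u{\left(H \right)} = \left(-17\right) \left(- \frac{1}{19}\right) = \frac{17}{19}$)
$f{\left(v,B \right)} = - \frac{579 v}{2}$
$\frac{2191534 - 1853372}{\left(193480 + f{\left(u{\left(35 \right)},-1398 \right)}\right) + 2012342} = \frac{2191534 - 1853372}{\left(193480 - \frac{9843}{38}\right) + 2012342} = \frac{338162}{\left(193480 - \frac{9843}{38}\right) + 2012342} = \frac{338162}{\frac{7342397}{38} + 2012342} = \frac{338162}{\frac{83811393}{38}} = 338162 \cdot \frac{38}{83811393} = \frac{12850156}{83811393}$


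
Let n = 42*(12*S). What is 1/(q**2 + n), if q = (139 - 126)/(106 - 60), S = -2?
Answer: -2116/2132759 ≈ -0.00099214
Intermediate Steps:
q = 13/46 ≈ 0.28261
n = -1008 (n = 42*(12*(-2)) = 42*(-24) = -1008)
1/(q**2 + n) = 1/((13/46)**2 - 1008) = 1/(169/2116 - 1008) = 1/(-2132759/2116) = -2116/2132759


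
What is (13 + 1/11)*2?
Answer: 288/11 ≈ 26.182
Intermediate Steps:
(13 + 1/11)*2 = (144/11)*2 = 288/11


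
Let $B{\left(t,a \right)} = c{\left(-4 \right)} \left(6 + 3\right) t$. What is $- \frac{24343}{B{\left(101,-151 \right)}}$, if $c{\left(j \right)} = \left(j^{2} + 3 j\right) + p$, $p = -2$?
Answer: $- \frac{24343}{1818} \approx -13.39$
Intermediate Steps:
$c{\left(j \right)} = -2 + j^{2} + 3 j$ ($c{\left(j \right)} = \left(j^{2} + 3 j\right) - 2 = -2 + j^{2} + 3 j$)
$B{\left(t,a \right)} = 18 t$ ($B{\left(t,a \right)} = \left(-2 + \left(-4\right)^{2} + 3 \left(-4\right)\right) \left(6 + 3\right) t = \left(-2 + 16 - 12\right) 9 t = 2 \cdot 9 t = 18 t$)
$- \frac{24343}{B{\left(101,-151 \right)}} = - \frac{24343}{18 \cdot 101} = - \frac{24343}{1818}$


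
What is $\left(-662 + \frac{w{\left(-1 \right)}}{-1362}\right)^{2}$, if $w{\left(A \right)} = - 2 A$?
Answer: $\frac{203241377329}{463761} \approx 4.3825 \cdot 10^{5}$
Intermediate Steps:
$\left(-662 + \frac{w{\left(-1 \right)}}{-1362}\right)^{2} = \left(-662 + \frac{\left(-2\right) \left(-1\right)}{-1362}\right)^{2} = \left(-662 + 2 \left(- \frac{1}{1362}\right)\right)^{2} = \left(-662 - \frac{1}{681}\right)^{2} = \left(- \frac{450823}{681}\right)^{2} = \frac{203241377329}{463761}$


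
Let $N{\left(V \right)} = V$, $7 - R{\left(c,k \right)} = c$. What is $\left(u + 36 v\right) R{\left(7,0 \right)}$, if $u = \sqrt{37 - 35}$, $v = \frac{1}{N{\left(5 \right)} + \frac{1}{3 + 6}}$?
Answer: $0$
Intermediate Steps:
$R{\left(c,k \right)} = 7 - c$
$v = \frac{9}{46}$ ($v = \frac{1}{5 + \frac{1}{3 + 6}} = \frac{1}{5 + \frac{1}{9}} = \frac{1}{\frac{46}{9}} = \frac{9}{46} \approx 0.19565$)
$u = \sqrt{2} \approx 1.4142$
$\left(u + 36 v\right) R{\left(7,0 \right)} = \left(\sqrt{2} + 36 \cdot \frac{9}{46}\right) \left(7 - 7\right) = \left(\sqrt{2} + \frac{162}{23}\right) \left(7 - 7\right) = \left(\frac{162}{23} + \sqrt{2}\right) 0 = 0$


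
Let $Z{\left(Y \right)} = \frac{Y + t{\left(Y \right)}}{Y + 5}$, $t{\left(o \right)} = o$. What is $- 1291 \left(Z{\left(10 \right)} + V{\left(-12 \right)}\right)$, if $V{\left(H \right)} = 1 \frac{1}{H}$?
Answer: $- \frac{6455}{4} \approx -1613.8$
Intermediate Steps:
$V{\left(H \right)} = \frac{1}{H}$
$Z{\left(Y \right)} = \frac{2 Y}{5 + Y}$ ($Z{\left(Y \right)} = \frac{Y + Y}{Y + 5} = \frac{2 Y}{5 + Y}$)
$- 1291 \left(Z{\left(10 \right)} + V{\left(-12 \right)}\right) = - 1291 \left(2 \cdot 10 \frac{1}{5 + 10} + \frac{1}{-12}\right) = - 1291 \left(2 \cdot 10 \cdot \frac{1}{15} - \frac{1}{12}\right) = - 1291 \left(\frac{4}{3} - \frac{1}{12}\right) = \left(-1291\right) \frac{5}{4} = - \frac{6455}{4}$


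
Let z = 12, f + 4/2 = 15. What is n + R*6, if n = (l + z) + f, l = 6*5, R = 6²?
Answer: 271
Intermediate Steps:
R = 36
f = 13 (f = -2 + 15 = 13)
l = 30
n = 55 (n = (30 + 12) + 13 = 42 + 13 = 55)
n + R*6 = 55 + 36*6 = 55 + 216 = 271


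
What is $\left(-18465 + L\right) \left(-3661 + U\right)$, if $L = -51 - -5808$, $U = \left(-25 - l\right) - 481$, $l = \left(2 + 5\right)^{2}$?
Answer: $53576928$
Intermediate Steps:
$l = 49$ ($l = 7^{2} = 49$)
$U = -555$ ($U = \left(-25 - 49\right) - 481 = -74 - 481 = -555$)
$L = 5757$ ($L = -51 + 5808 = 5757$)
$\left(-18465 + L\right) \left(-3661 + U\right) = \left(-18465 + 5757\right) \left(-3661 - 555\right) = \left(-12708\right) \left(-4216\right) = 53576928$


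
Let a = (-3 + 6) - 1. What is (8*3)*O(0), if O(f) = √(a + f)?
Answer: 24*√2 ≈ 33.941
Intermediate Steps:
a = 2 (a = 3 - 1 = 2)
O(f) = √(2 + f)
(8*3)*O(0) = (8*3)*√(2 + 0) = 24*√2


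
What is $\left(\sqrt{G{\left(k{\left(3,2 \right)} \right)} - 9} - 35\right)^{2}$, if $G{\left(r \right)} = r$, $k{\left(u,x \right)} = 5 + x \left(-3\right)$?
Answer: $\left(35 - i \sqrt{10}\right)^{2} \approx 1215.0 - 221.36 i$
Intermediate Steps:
$k{\left(u,x \right)} = 5 - 3 x$
$\left(\sqrt{G{\left(k{\left(3,2 \right)} \right)} - 9} - 35\right)^{2} = \left(\sqrt{\left(5 - 6\right) - 9} - 35\right)^{2} = \left(\sqrt{-1 - 9} - 35\right)^{2} = \left(\sqrt{-10} - 35\right)^{2} = \left(i \sqrt{10} - 35\right)^{2} = \left(-35 + i \sqrt{10}\right)^{2}$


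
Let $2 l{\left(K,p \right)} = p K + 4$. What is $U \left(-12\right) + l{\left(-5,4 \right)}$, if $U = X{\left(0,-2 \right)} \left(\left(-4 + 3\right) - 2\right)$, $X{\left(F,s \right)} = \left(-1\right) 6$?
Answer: $-224$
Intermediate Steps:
$X{\left(F,s \right)} = -6$
$l{\left(K,p \right)} = 2 + \frac{K p}{2}$ ($l{\left(K,p \right)} = \frac{p K + 4}{2} = \frac{K p + 4}{2} = \frac{4 + K p}{2} = 2 + \frac{K p}{2}$)
$U = 18$ ($U = - 6 \left(\left(-4 + 3\right) - 2\right) = - 6 \left(-1 - 2\right) = \left(-6\right) \left(-3\right) = 18$)
$U \left(-12\right) + l{\left(-5,4 \right)} = 18 \left(-12\right) + \left(2 + \frac{1}{2} \left(-5\right) 4\right) = -216 + \left(2 - 10\right) = -216 - 8 = -224$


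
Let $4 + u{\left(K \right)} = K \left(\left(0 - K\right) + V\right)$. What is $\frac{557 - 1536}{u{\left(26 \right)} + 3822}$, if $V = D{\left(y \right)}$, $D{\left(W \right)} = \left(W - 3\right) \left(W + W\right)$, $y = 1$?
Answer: $- \frac{979}{3038} \approx -0.32225$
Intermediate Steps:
$D{\left(W \right)} = 2 W \left(-3 + W\right)$ ($D{\left(W \right)} = \left(-3 + W\right) 2 W = 2 W \left(-3 + W\right)$)
$V = -4$ ($V = 2 \cdot 1 \left(-3 + 1\right) = 2 \cdot 1 \left(-2\right) = -4$)
$u{\left(K \right)} = -4 + K \left(-4 - K\right)$ ($u{\left(K \right)} = -4 + K \left(\left(0 - K\right) - 4\right) = -4 + K \left(- K - 4\right) = -4 + K \left(-4 - K\right)$)
$\frac{557 - 1536}{u{\left(26 \right)} + 3822} = \frac{557 - 1536}{\left(-4 - 26^{2} - 104\right) + 3822} = - \frac{979}{\left(-4 - 676 - 104\right) + 3822} = - \frac{979}{-784 + 3822} = - \frac{979}{3038}$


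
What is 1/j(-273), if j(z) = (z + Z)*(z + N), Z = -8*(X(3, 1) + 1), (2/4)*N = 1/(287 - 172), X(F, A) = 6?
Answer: 115/10328297 ≈ 1.1134e-5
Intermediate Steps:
N = 2/115 (N = 2/(287 - 172) = 2/115 ≈ 0.017391)
Z = -56 (Z = -8*(6 + 1) = -8*7 = -56)
j(z) = (-56 + z)*(2/115 + z) (j(z) = (z - 56)*(z + 2/115) = (-56 + z)*(2/115 + z))
1/j(-273) = 1/(-112/115 + (-273)**2 - 6438/115*(-273)) = 1/(-112/115 + 74529 + 1757574/115) = 1/(10328297/115) = 115/10328297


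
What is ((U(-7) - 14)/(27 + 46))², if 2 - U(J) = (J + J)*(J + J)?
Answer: 43264/5329 ≈ 8.1186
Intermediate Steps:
U(J) = 2 - 4*J² (U(J) = 2 - (J + J)*(J + J) = 2 - 2*J*2*J = 2 - 4*J²)
((U(-7) - 14)/(27 + 46))² = (((2 - 4*(-7)²) - 14)/(27 + 46))² = (((2 - 4*49) - 14)/73)² = (((2 - 196) - 14)*(1/73))² = ((-194 - 14)*(1/73))² = (-208*1/73)² = (-208/73)² = 43264/5329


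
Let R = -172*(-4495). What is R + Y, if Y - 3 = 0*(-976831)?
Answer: 773143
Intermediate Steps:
R = 773140
Y = 3 (Y = 3 + 0*(-976831) = 3 + 0 = 3)
R + Y = 773140 + 3 = 773143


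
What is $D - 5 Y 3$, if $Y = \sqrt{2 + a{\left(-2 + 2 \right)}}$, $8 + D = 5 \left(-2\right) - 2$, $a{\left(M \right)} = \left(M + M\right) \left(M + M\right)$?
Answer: $300 \sqrt{2} \approx 424.26$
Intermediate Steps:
$a{\left(M \right)} = 4 M^{2}$ ($a{\left(M \right)} = 2 M 2 M = 4 M^{2}$)
$D = -20$ ($D = -8 + \left(5 \left(-2\right) - 2\right) = -8 - 12 = -20$)
$Y = \sqrt{2}$ ($Y = \sqrt{2 + 4 \left(-2 + 2\right)^{2}} = \sqrt{2 + 4 \cdot 0^{2}} = \sqrt{2 + 4 \cdot 0} = \sqrt{2 + 0} = \sqrt{2} \approx 1.4142$)
$D - 5 Y 3 = - 20 - 5 \sqrt{2} \cdot 3 = - 20 \left(- 15 \sqrt{2}\right) = 300 \sqrt{2}$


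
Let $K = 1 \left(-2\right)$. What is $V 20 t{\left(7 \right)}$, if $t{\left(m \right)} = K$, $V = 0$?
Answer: $0$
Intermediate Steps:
$K = -2$
$t{\left(m \right)} = -2$
$V 20 t{\left(7 \right)} = 0 \cdot 20 \left(-2\right) = 0 \left(-2\right) = 0$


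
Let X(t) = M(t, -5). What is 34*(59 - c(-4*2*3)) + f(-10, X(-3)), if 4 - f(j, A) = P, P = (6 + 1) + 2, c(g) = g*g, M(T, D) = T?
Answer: -17583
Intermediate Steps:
X(t) = t
c(g) = g²
P = 9 (P = 7 + 2 = 9)
f(j, A) = -5 (f(j, A) = 4 - 1*9 = 4 - 9 = -5)
34*(59 - c(-4*2*3)) + f(-10, X(-3)) = 34*(59 - (-4*2*3)²) - 5 = 34*(59 - (-8*3)²) - 5 = 34*(59 - 1*(-24)²) - 5 = 34*(59 - 1*576) - 5 = 34*(59 - 576) - 5 = 34*(-517) - 5 = -17578 - 5 = -17583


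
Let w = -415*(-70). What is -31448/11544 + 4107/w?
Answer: -108269149/41919150 ≈ -2.5828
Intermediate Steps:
w = 29050
-31448/11544 + 4107/w = -31448/11544 + 4107/29050 = -31448*1/11544 + 4107*(1/29050) = -3931/1443 + 4107/29050 = -108269149/41919150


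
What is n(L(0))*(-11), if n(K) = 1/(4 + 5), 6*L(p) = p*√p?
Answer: -11/9 ≈ -1.2222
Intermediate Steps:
L(p) = p^(3/2)/6 (L(p) = (p*√p)/6 = p^(3/2)/6)
n(K) = ⅑ (n(K) = 1/9 = ⅑)
n(L(0))*(-11) = (⅑)*(-11) = -11/9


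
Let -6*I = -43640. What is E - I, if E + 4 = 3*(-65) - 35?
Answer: -22522/3 ≈ -7507.3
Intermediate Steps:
I = 21820/3 (I = -⅙*(-43640) = 21820/3 ≈ 7273.3)
E = -234 (E = -4 + (3*(-65) - 35) = -4 + (-195 - 35) = -4 - 230 = -234)
E - I = -234 - 1*21820/3 = -234 - 21820/3 = -22522/3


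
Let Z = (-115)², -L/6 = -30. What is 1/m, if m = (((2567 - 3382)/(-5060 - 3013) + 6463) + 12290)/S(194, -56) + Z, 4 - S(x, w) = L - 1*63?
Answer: 8073/105425657 ≈ 7.6575e-5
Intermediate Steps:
L = 180 (L = -6*(-30) = 180)
S(x, w) = -113 (S(x, w) = 4 - (180 - 1*63) = 4 - (180 - 63) = 4 - 1*117 = 4 - 117 = -113)
Z = 13225
m = 105425657/8073 (m = (((2567 - 3382)/(-5060 - 3013) + 6463) + 12290)/(-113) + 13225 = ((-815/(-8073) + 6463) + 12290)*(-1/113) + 13225 = ((-815*(-1/8073) + 6463) + 12290)*(-1/113) + 13225 = ((815/8073 + 6463) + 12290)*(-1/113) + 13225 = (52176614/8073 + 12290)*(-1/113) + 13225 = (151393784/8073)*(-1/113) + 13225 = -1339768/8073 + 13225 = 105425657/8073 ≈ 13059.)
1/m = 1/(105425657/8073) = 8073/105425657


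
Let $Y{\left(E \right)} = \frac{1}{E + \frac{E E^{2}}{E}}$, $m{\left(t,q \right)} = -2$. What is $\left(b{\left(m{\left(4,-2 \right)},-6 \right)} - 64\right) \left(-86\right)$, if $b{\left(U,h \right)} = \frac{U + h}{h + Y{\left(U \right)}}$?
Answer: $\frac{59168}{11} \approx 5378.9$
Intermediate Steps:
$Y{\left(E \right)} = \frac{1}{E + E^{2}}$ ($Y{\left(E \right)} = \frac{1}{E + \frac{E^{3}}{E}} = \frac{1}{E + E^{2}}$)
$b{\left(U,h \right)} = \frac{U + h}{h + \frac{1}{U \left(1 + U\right)}}$
$\left(b{\left(m{\left(4,-2 \right)},-6 \right)} - 64\right) \left(-86\right) = \left(- \frac{2 \left(1 - 2\right) \left(-2 - 6\right)}{1 - - 12 \left(1 - 2\right)} - 64\right) \left(-86\right) = \left(\left(-2\right) \frac{1}{1 - \left(-12\right) \left(-1\right)} \left(-1\right) \left(-8\right) - 64\right) \left(-86\right) = \left(\left(-2\right) \frac{1}{1 - 12} \left(-1\right) \left(-8\right) - 64\right) \left(-86\right) = \left(\left(-2\right) \frac{1}{-11} \left(-1\right) \left(-8\right) - 64\right) \left(-86\right) = \left(\left(-2\right) \left(- \frac{1}{11}\right) \left(-1\right) \left(-8\right) - 64\right) \left(-86\right) = \left(\frac{16}{11} - 64\right) \left(-86\right) = \left(- \frac{688}{11}\right) \left(-86\right) = \frac{59168}{11}$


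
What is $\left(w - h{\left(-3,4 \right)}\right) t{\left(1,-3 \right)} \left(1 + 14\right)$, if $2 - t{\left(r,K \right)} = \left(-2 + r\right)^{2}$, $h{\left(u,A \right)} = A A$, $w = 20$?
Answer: $60$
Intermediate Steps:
$h{\left(u,A \right)} = A^{2}$
$t{\left(r,K \right)} = 2 - \left(-2 + r\right)^{2}$
$\left(w - h{\left(-3,4 \right)}\right) t{\left(1,-3 \right)} \left(1 + 14\right) = \left(20 - 4^{2}\right) \left(2 - \left(-2 + 1\right)^{2}\right) \left(1 + 14\right) = \left(20 - 16\right) \left(2 - \left(-1\right)^{2}\right) 15 = \left(20 - 16\right) \left(2 - 1\right) 15 = 4 \left(2 - 1\right) 15 = 4 \cdot 1 \cdot 15 = 4 \cdot 15 = 60$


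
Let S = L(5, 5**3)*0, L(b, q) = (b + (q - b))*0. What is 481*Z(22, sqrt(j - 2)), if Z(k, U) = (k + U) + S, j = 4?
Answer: 10582 + 481*sqrt(2) ≈ 11262.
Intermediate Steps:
L(b, q) = 0 (L(b, q) = q*0 = 0)
S = 0 (S = 0*0 = 0)
Z(k, U) = U + k (Z(k, U) = (k + U) + 0 = (U + k) + 0 = U + k)
481*Z(22, sqrt(j - 2)) = 481*(sqrt(4 - 2) + 22) = 481*(sqrt(2) + 22) = 481*(22 + sqrt(2)) = 10582 + 481*sqrt(2)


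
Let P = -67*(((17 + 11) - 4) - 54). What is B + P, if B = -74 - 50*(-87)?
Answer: 6286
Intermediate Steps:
P = 2010 (P = -67*((28 - 4) - 54) = -67*(24 - 54) = -67*(-30) = 2010)
B = 4276 (B = -74 + 4350 = 4276)
B + P = 4276 + 2010 = 6286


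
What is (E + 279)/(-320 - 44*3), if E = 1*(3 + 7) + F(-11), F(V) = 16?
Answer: -305/452 ≈ -0.67478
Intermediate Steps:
E = 26 (E = 1*(3 + 7) + 16 = 1*10 + 16 = 10 + 16 = 26)
(E + 279)/(-320 - 44*3) = (26 + 279)/(-320 - 44*3) = 305/(-320 - 132) = 305/(-452) = 305*(-1/452) = -305/452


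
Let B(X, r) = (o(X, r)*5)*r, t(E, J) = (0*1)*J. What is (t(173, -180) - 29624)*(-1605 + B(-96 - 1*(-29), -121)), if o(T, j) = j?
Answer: -2121078400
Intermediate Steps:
t(E, J) = 0 (t(E, J) = 0*J = 0)
B(X, r) = 5*r² (B(X, r) = (r*5)*r = (5*r)*r = 5*r²)
(t(173, -180) - 29624)*(-1605 + B(-96 - 1*(-29), -121)) = (0 - 29624)*(-1605 + 5*(-121)²) = -29624*(-1605 + 5*14641) = -29624*(-1605 + 73205) = -29624*71600 = -2121078400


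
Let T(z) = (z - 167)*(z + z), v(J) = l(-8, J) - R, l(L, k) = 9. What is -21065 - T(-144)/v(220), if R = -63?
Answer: -22309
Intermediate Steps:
v(J) = 72 (v(J) = 9 - 1*(-63) = 9 + 63 = 72)
T(z) = 2*z*(-167 + z) (T(z) = (-167 + z)*(2*z) = 2*z*(-167 + z))
-21065 - T(-144)/v(220) = -21065 - 2*(-144)*(-167 - 144)/72 = -21065 - 2*(-144)*(-311)/72 = -21065 - 89568/72 = -21065 - 1*1244 = -21065 - 1244 = -22309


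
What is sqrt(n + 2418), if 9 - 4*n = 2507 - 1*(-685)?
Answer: 3*sqrt(721)/2 ≈ 40.277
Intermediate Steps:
n = -3183/4 (n = 9/4 - (2507 - 1*(-685))/4 = 9/4 - (2507 + 685)/4 = 9/4 - 1/4*3192 = 9/4 - 798 = -3183/4 ≈ -795.75)
sqrt(n + 2418) = sqrt(-3183/4 + 2418) = sqrt(6489/4) = 3*sqrt(721)/2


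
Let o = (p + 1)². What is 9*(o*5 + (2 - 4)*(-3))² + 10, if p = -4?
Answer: 23419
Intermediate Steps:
o = 9 (o = (-4 + 1)² = (-3)² = 9)
9*(o*5 + (2 - 4)*(-3))² + 10 = 9*(9*5 + (2 - 4)*(-3))² + 10 = 9*(45 - 2*(-3))² + 10 = 9*(45 + 6)² + 10 = 9*51² + 10 = 9*2601 + 10 = 23409 + 10 = 23419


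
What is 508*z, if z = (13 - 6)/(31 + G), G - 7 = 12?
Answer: 1778/25 ≈ 71.120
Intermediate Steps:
G = 19 (G = 7 + 12 = 19)
z = 7/50 (z = (13 - 6)/(31 + 19) = 7/50 ≈ 0.14000)
508*z = 508*(7/50) = 1778/25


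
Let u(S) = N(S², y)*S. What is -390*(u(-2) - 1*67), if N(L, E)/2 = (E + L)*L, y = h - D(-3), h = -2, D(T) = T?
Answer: 57330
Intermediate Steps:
y = 1 (y = -2 - 1*(-3) = -2 + 3 = 1)
N(L, E) = 2*L*(E + L) (N(L, E) = 2*((E + L)*L) = 2*(L*(E + L)) = 2*L*(E + L))
u(S) = 2*S³*(1 + S²) (u(S) = (2*S²*(1 + S²))*S = 2*S³*(1 + S²))
-390*(u(-2) - 1*67) = -390*(2*(-2)³*(1 + (-2)²) - 1*67) = -390*(2*(-8)*(1 + 4) - 67) = -390*(2*(-8)*5 - 67) = -390*(-80 - 67) = -390*(-147) = 57330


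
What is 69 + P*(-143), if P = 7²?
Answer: -6938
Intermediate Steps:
P = 49
69 + P*(-143) = 69 + 49*(-143) = 69 - 7007 = -6938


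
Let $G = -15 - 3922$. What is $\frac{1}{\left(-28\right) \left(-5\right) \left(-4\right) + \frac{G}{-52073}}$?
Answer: $- \frac{52073}{29156943} \approx -0.001786$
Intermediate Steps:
$G = -3937$ ($G = -15 - 3922 = -3937$)
$\frac{1}{\left(-28\right) \left(-5\right) \left(-4\right) + \frac{G}{-52073}} = \frac{1}{\left(-28\right) \left(-5\right) \left(-4\right) - \frac{3937}{-52073}} = \frac{1}{140 \left(-4\right) - - \frac{3937}{52073}} = \frac{1}{-560 + \frac{3937}{52073}} = \frac{1}{- \frac{29156943}{52073}} = - \frac{52073}{29156943}$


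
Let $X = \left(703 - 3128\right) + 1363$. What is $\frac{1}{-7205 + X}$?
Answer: $- \frac{1}{8267} \approx -0.00012096$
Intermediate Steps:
$X = -1062$ ($X = -2425 + 1363 = -1062$)
$\frac{1}{-7205 + X} = \frac{1}{-7205 - 1062} = \frac{1}{-8267} = - \frac{1}{8267}$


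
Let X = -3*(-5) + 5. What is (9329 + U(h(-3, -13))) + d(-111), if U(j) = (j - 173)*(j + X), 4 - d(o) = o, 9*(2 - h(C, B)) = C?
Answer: 50692/9 ≈ 5632.4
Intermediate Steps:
h(C, B) = 2 - C/9
X = 20 (X = 15 + 5 = 20)
d(o) = 4 - o
U(j) = (-173 + j)*(20 + j) (U(j) = (j - 173)*(j + 20) = (-173 + j)*(20 + j))
(9329 + U(h(-3, -13))) + d(-111) = (9329 + (-3460 + (2 - ⅑*(-3))² - 153*(2 - ⅑*(-3)))) + (4 - 1*(-111)) = (9329 + (-3460 + (2 + ⅓)² - 153*(2 + ⅓))) + (4 + 111) = (9329 + (-3460 + (7/3)² - 153*7/3)) + 115 = (9329 + (-3460 + 49/9 - 357)) + 115 = (9329 - 34304/9) + 115 = 49657/9 + 115 = 50692/9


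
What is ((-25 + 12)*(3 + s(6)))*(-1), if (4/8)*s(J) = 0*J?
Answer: 39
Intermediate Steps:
s(J) = 0 (s(J) = 2*(0*J) = 2*0 = 0)
((-25 + 12)*(3 + s(6)))*(-1) = ((-25 + 12)*(3 + 0))*(-1) = -13*3*(-1) = -39*(-1) = 39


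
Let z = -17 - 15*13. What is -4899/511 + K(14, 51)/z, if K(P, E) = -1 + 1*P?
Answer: -1045231/108332 ≈ -9.6484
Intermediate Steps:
K(P, E) = -1 + P
z = -212 (z = -17 - 195 = -212)
-4899/511 + K(14, 51)/z = -4899/511 + (-1 + 14)/(-212) = -4899*1/511 + 13*(-1/212) = -4899/511 - 13/212 = -1045231/108332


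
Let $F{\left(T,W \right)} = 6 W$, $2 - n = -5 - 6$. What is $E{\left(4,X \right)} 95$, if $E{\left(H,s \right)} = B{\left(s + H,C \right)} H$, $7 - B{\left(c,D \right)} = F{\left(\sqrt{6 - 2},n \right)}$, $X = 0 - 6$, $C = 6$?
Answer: $-26980$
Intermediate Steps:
$X = -6$ ($X = 0 - 6 = -6$)
$n = 13$ ($n = 2 - \left(-5 - 6\right) = 2 - -11 = 2 + 11 = 13$)
$B{\left(c,D \right)} = -71$ ($B{\left(c,D \right)} = 7 - 6 \cdot 13 = 7 - 78 = -71$)
$E{\left(H,s \right)} = - 71 H$
$E{\left(4,X \right)} 95 = \left(-71\right) 4 \cdot 95 = \left(-284\right) 95 = -26980$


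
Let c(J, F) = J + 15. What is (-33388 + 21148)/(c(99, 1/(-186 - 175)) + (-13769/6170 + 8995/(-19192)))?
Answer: -724697596800/6589757581 ≈ -109.97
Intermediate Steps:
c(J, F) = 15 + J
(-33388 + 21148)/(c(99, 1/(-186 - 175)) + (-13769/6170 + 8995/(-19192))) = (-33388 + 21148)/((15 + 99) + (-13769/6170 + 8995/(-19192))) = -12240/(114 + (-13769*1/6170 + 8995*(-1/19192))) = -12240/(114 + (-13769/6170 - 8995/19192)) = -12240/(114 - 159876899/59207320) = -12240/6589757581/59207320 = -12240*59207320/6589757581 = -724697596800/6589757581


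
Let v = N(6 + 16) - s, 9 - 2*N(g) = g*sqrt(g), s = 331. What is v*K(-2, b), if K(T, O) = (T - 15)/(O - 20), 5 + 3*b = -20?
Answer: -1959/10 - 33*sqrt(22)/5 ≈ -226.86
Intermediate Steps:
b = -25/3 (b = -5/3 + (1/3)*(-20) = -5/3 - 20/3 = -25/3 ≈ -8.3333)
K(T, O) = (-15 + T)/(-20 + O)
N(g) = 9/2 - g**(3/2)/2 (N(g) = 9/2 - g*sqrt(g)/2 = 9/2 - g**(3/2)/2)
v = -653/2 - 11*sqrt(22) (v = (9/2 - (6 + 16)**(3/2)/2) - 1*331 = (9/2 - 11*sqrt(22)) - 331 = -653/2 - 11*sqrt(22) ≈ -378.09)
v*K(-2, b) = (-653/2 - 11*sqrt(22))*((-15 - 2)/(-20 - 25/3)) = (-653/2 - 11*sqrt(22))*(-17/(-85/3)) = (-653/2 - 11*sqrt(22))*(-3/85*(-17)) = (-653/2 - 11*sqrt(22))*(3/5) = -1959/10 - 33*sqrt(22)/5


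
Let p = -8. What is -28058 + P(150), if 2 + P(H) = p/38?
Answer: -533144/19 ≈ -28060.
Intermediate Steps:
P(H) = -42/19 (P(H) = -2 - 8/38 = -2 - 8*1/38 = -2 - 4/19 = -42/19)
-28058 + P(150) = -28058 - 42/19 = -533144/19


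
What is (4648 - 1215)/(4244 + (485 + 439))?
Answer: 3433/5168 ≈ 0.66428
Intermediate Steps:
(4648 - 1215)/(4244 + (485 + 439)) = 3433/(4244 + 924) = 3433/5168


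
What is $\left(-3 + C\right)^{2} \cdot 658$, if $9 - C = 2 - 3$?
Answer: $32242$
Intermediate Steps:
$C = 10$ ($C = 9 - \left(2 - 3\right) = 9 - -1 = 9 + 1 = 10$)
$\left(-3 + C\right)^{2} \cdot 658 = \left(-3 + 10\right)^{2} \cdot 658 = 7^{2} \cdot 658 = 49 \cdot 658 = 32242$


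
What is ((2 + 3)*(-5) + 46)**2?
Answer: 441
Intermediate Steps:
((2 + 3)*(-5) + 46)**2 = (5*(-5) + 46)**2 = (-25 + 46)**2 = 21**2 = 441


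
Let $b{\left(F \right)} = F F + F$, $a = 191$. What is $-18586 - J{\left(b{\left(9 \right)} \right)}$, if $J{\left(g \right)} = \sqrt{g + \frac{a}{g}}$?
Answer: $-18586 - \frac{\sqrt{82910}}{30} \approx -18596.0$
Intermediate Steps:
$b{\left(F \right)} = F + F^{2}$ ($b{\left(F \right)} = F^{2} + F = F + F^{2}$)
$J{\left(g \right)} = \sqrt{g + \frac{191}{g}}$
$-18586 - J{\left(b{\left(9 \right)} \right)} = -18586 - \sqrt{9 \left(1 + 9\right) + \frac{191}{9 \left(1 + 9\right)}} = -18586 - \sqrt{9 \cdot 10 + \frac{191}{9 \cdot 10}} = -18586 - \sqrt{90 + \frac{191}{90}} = -18586 - \sqrt{\frac{8291}{90}} = -18586 - \frac{\sqrt{82910}}{30}$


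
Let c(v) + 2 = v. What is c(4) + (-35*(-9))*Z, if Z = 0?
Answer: 2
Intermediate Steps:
c(v) = -2 + v
c(4) + (-35*(-9))*Z = (-2 + 4) - 35*(-9)*0 = 2 + 315*0 = 2 + 0 = 2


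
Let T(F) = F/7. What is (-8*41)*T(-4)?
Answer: 1312/7 ≈ 187.43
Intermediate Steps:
T(F) = F/7 (T(F) = F*(⅐) = F/7)
(-8*41)*T(-4) = (-8*41)*((⅐)*(-4)) = -328*(-4/7) = 1312/7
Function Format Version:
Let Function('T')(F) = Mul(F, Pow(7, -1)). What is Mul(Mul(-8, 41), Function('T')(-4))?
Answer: Rational(1312, 7) ≈ 187.43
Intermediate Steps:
Function('T')(F) = Mul(Rational(1, 7), F) (Function('T')(F) = Mul(F, Rational(1, 7)) = Mul(Rational(1, 7), F))
Mul(Mul(-8, 41), Function('T')(-4)) = Mul(Mul(-8, 41), Mul(Rational(1, 7), -4)) = Mul(-328, Rational(-4, 7)) = Rational(1312, 7)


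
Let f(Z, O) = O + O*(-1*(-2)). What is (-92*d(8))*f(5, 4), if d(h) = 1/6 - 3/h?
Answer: 230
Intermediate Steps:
f(Z, O) = 3*O (f(Z, O) = O + O*2 = O + 2*O = 3*O)
d(h) = ⅙ - 3/h (d(h) = 1*(⅙) - 3/h = ⅙ - 3/h)
(-92*d(8))*f(5, 4) = (-46*(-18 + 8)/(3*8))*(3*4) = -46*(-10)/(3*8)*12 = -92*(-5/24)*12 = (115/6)*12 = 230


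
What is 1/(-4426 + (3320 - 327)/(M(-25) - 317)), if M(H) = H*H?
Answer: -308/1360215 ≈ -0.00022643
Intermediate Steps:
M(H) = H²
1/(-4426 + (3320 - 327)/(M(-25) - 317)) = 1/(-4426 + (3320 - 327)/((-25)² - 317)) = 1/(-4426 + 2993/(625 - 317)) = 1/(-4426 + 2993/308) = 1/(-1360215/308) = -308/1360215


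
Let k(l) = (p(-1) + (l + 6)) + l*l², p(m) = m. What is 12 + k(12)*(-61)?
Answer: -106433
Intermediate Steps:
k(l) = 5 + l + l³ (k(l) = (-1 + (l + 6)) + l*l² = (-1 + (6 + l)) + l³ = (5 + l) + l³ = 5 + l + l³)
12 + k(12)*(-61) = 12 + (5 + 12 + 12³)*(-61) = 12 + (5 + 12 + 1728)*(-61) = 12 + 1745*(-61) = 12 - 106445 = -106433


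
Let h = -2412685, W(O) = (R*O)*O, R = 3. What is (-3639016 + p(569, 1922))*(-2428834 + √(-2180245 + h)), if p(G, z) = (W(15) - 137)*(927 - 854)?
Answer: 8743175760828 - 3599742*I*√4592930 ≈ 8.7432e+12 - 7.7147e+9*I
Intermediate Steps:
W(O) = 3*O² (W(O) = (3*O)*O = 3*O²)
p(G, z) = 39274 (p(G, z) = (3*15² - 137)*(927 - 854) = (3*225 - 137)*73 = (675 - 137)*73 = 538*73 = 39274)
(-3639016 + p(569, 1922))*(-2428834 + √(-2180245 + h)) = (-3639016 + 39274)*(-2428834 + √(-2180245 - 2412685)) = -3599742*(-2428834 + √(-4592930)) = -3599742*(-2428834 + I*√4592930) = 8743175760828 - 3599742*I*√4592930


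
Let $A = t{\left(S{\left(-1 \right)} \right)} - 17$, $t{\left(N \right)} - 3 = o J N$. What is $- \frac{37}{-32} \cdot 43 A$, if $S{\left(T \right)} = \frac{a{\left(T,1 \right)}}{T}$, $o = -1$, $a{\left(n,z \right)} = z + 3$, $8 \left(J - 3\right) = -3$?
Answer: $- \frac{11137}{64} \approx -174.02$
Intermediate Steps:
$J = \frac{21}{8}$ ($J = 3 + \frac{1}{8} \left(-3\right) = 3 - \frac{3}{8} = \frac{21}{8} \approx 2.625$)
$a{\left(n,z \right)} = 3 + z$
$S{\left(T \right)} = \frac{4}{T}$ ($S{\left(T \right)} = \frac{3 + 1}{T} = \frac{4}{T}$)
$t{\left(N \right)} = 3 - \frac{21 N}{8}$ ($t{\left(N \right)} = 3 + \left(-1\right) \frac{21}{8} N = 3 - \frac{21 N}{8}$)
$A = - \frac{7}{2}$ ($A = \left(3 - \frac{21 \frac{4}{-1}}{8}\right) - 17 = \left(3 - \frac{21 \cdot 4 \left(-1\right)}{8}\right) - 17 = \left(3 - - \frac{21}{2}\right) - 17 = \left(3 + \frac{21}{2}\right) - 17 = \frac{27}{2} - 17 = - \frac{7}{2} \approx -3.5$)
$- \frac{37}{-32} \cdot 43 A = - \frac{37}{-32} \cdot 43 \left(- \frac{7}{2}\right) = \left(-37\right) \left(- \frac{1}{32}\right) 43 \left(- \frac{7}{2}\right) = \frac{37}{32} \cdot 43 \left(- \frac{7}{2}\right) = \frac{1591}{32} \left(- \frac{7}{2}\right) = - \frac{11137}{64}$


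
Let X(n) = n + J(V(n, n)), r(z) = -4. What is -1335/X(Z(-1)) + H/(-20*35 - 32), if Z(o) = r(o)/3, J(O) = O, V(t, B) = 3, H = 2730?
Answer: -98177/122 ≈ -804.73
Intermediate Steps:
Z(o) = -4/3
X(n) = 3 + n (X(n) = n + 3 = 3 + n)
-1335/X(Z(-1)) + H/(-20*35 - 32) = -1335/(3 - 4/3) + 2730/(-20*35 - 32) = -1335/5/3 + 2730/(-700 - 32) = -1335*⅗ + 2730/(-732) = -801 + 2730*(-1/732) = -801 - 455/122 = -98177/122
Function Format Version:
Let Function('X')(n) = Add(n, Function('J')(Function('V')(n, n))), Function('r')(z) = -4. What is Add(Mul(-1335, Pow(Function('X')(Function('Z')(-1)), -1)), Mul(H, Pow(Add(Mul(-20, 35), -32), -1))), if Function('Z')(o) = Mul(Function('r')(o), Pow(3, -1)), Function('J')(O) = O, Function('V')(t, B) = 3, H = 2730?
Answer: Rational(-98177, 122) ≈ -804.73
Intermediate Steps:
Function('Z')(o) = Rational(-4, 3) (Function('Z')(o) = Mul(-4, Pow(3, -1)) = Mul(-4, Rational(1, 3)) = Rational(-4, 3))
Function('X')(n) = Add(3, n) (Function('X')(n) = Add(n, 3) = Add(3, n))
Add(Mul(-1335, Pow(Function('X')(Function('Z')(-1)), -1)), Mul(H, Pow(Add(Mul(-20, 35), -32), -1))) = Add(Mul(-1335, Pow(Add(3, Rational(-4, 3)), -1)), Mul(2730, Pow(Add(Mul(-20, 35), -32), -1))) = Add(Mul(-1335, Pow(Rational(5, 3), -1)), Mul(2730, Pow(Add(-700, -32), -1))) = Add(Mul(-1335, Rational(3, 5)), Mul(2730, Pow(-732, -1))) = Add(-801, Mul(2730, Rational(-1, 732))) = Add(-801, Rational(-455, 122)) = Rational(-98177, 122)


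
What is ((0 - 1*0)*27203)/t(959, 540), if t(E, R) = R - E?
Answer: 0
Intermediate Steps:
((0 - 1*0)*27203)/t(959, 540) = ((0 - 1*0)*27203)/(540 - 1*959) = ((0 + 0)*27203)/(540 - 959) = (0*27203)/(-419) = 0*(-1/419) = 0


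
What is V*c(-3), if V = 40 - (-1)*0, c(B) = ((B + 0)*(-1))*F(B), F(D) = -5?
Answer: -600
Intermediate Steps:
c(B) = 5*B (c(B) = ((B + 0)*(-1))*(-5) = (B*(-1))*(-5) = -B*(-5) = 5*B)
V = 40 (V = 40 - 1*0 = 40 + 0 = 40)
V*c(-3) = 40*(5*(-3)) = 40*(-15) = -600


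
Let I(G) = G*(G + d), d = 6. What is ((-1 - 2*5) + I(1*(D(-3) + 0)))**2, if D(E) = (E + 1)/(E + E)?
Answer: 6400/81 ≈ 79.012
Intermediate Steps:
D(E) = (1 + E)/(2*E) (D(E) = (1 + E)/((2*E)) = (1 + E)*(1/(2*E)) = (1 + E)/(2*E))
I(G) = G*(6 + G) (I(G) = G*(G + 6) = G*(6 + G))
((-1 - 2*5) + I(1*(D(-3) + 0)))**2 = ((-1 - 2*5) + (1*((1/2)*(1 - 3)/(-3) + 0))*(6 + 1*((1/2)*(1 - 3)/(-3) + 0)))**2 = ((-1 - 10) + (1*((1/2)*(-1/3)*(-2) + 0))*(6 + 1*((1/2)*(-1/3)*(-2) + 0)))**2 = (-11 + (1*(1/3 + 0))*(6 + 1*(1/3 + 0)))**2 = (-11 + (1*(1/3))*(6 + 1*(1/3)))**2 = (-11 + (6 + 1/3)/3)**2 = (-11 + (1/3)*(19/3))**2 = (-11 + 19/9)**2 = (-80/9)**2 = 6400/81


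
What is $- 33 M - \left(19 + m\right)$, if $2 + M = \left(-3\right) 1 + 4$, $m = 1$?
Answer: $13$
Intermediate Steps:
$M = -1$ ($M = -2 + \left(\left(-3\right) 1 + 4\right) = -2 + \left(-3 + 4\right) = -2 + 1 = -1$)
$- 33 M - \left(19 + m\right) = \left(-33\right) \left(-1\right) - 20 = 33 - 20 = 13$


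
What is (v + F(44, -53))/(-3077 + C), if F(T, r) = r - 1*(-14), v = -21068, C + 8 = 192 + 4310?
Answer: -21107/1417 ≈ -14.896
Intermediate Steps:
C = 4494 (C = -8 + (192 + 4310) = -8 + 4502 = 4494)
F(T, r) = 14 + r (F(T, r) = r + 14 = 14 + r)
(v + F(44, -53))/(-3077 + C) = (-21068 + (14 - 53))/(-3077 + 4494) = (-21068 - 39)/1417 = -21107*1/1417 = -21107/1417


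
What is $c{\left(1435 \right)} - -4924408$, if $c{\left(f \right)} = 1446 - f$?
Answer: $4924419$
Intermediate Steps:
$c{\left(1435 \right)} - -4924408 = \left(1446 - 1435\right) - -4924408 = \left(1446 - 1435\right) + 4924408 = 11 + 4924408 = 4924419$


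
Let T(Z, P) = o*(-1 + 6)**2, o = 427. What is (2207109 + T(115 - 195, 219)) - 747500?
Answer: 1470284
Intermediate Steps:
T(Z, P) = 10675 (T(Z, P) = 427*(-1 + 6)**2 = 427*5**2 = 427*25 = 10675)
(2207109 + T(115 - 195, 219)) - 747500 = (2207109 + 10675) - 747500 = 2217784 - 747500 = 1470284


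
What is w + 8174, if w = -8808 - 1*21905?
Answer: -22539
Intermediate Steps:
w = -30713 (w = -8808 - 21905 = -30713)
w + 8174 = -30713 + 8174 = -22539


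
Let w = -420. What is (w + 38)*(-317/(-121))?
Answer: -121094/121 ≈ -1000.8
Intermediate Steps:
(w + 38)*(-317/(-121)) = (-420 + 38)*(-317/(-121)) = -(-121094)*(-1)/121 = -382*317/121 = -121094/121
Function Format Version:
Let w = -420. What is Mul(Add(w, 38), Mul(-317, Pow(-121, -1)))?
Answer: Rational(-121094, 121) ≈ -1000.8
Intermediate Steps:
Mul(Add(w, 38), Mul(-317, Pow(-121, -1))) = Mul(Add(-420, 38), Mul(-317, Pow(-121, -1))) = Mul(-382, Mul(-317, Rational(-1, 121))) = Mul(-382, Rational(317, 121)) = Rational(-121094, 121)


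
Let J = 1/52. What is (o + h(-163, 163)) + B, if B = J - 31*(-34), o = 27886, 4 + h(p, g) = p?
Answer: 1496197/52 ≈ 28773.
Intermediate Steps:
h(p, g) = -4 + p
J = 1/52 ≈ 0.019231
B = 54809/52 (B = 1/52 - 31*(-34) = 1/52 + 1054 = 54809/52 ≈ 1054.0)
(o + h(-163, 163)) + B = (27886 + (-4 - 163)) + 54809/52 = (27886 - 167) + 54809/52 = 27719 + 54809/52 = 1496197/52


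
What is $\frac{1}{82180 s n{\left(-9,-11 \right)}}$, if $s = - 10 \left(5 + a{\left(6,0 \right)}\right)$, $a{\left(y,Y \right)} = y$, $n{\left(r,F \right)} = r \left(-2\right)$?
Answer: $- \frac{1}{162716400} \approx -6.1457 \cdot 10^{-9}$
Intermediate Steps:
$n{\left(r,F \right)} = - 2 r$
$s = -110$ ($s = - 10 \left(5 + 6\right) = \left(-10\right) 11 = -110$)
$\frac{1}{82180 s n{\left(-9,-11 \right)}} = \frac{1}{82180 \left(- 110 \left(\left(-2\right) \left(-9\right)\right)\right)} = \frac{1}{82180 \left(\left(-110\right) 18\right)} = \frac{1}{82180 \left(-1980\right)} = \frac{1}{82180} \left(- \frac{1}{1980}\right) = - \frac{1}{162716400}$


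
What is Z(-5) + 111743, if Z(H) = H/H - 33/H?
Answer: 558753/5 ≈ 1.1175e+5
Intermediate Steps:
Z(H) = 1 - 33/H
Z(-5) + 111743 = (-33 - 5)/(-5) + 111743 = -⅕*(-38) + 111743 = 38/5 + 111743 = 558753/5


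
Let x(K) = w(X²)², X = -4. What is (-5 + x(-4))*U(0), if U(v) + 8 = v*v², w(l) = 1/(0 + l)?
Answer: 1279/32 ≈ 39.969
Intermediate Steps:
w(l) = 1/l
U(v) = -8 + v³ (U(v) = -8 + v*v² = -8 + v³)
x(K) = 1/256 (x(K) = (1/((-4)²))² = (1/16)² = 1/256)
(-5 + x(-4))*U(0) = (-5 + 1/256)*(-8 + 0³) = -1279*(-8 + 0)/256 = -1279/256*(-8) = 1279/32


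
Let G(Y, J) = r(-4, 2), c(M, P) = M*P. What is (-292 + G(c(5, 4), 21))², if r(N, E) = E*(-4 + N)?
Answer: 94864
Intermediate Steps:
G(Y, J) = -16 (G(Y, J) = 2*(-4 - 4) = 2*(-8) = -16)
(-292 + G(c(5, 4), 21))² = (-292 - 16)² = (-308)² = 94864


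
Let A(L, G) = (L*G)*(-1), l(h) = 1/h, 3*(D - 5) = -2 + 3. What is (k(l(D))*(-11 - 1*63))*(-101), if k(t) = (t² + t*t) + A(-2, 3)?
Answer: 2903649/64 ≈ 45370.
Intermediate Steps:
D = 16/3 (D = 5 + (-2 + 3)/3 = 5 + (⅓)*1 = 5 + ⅓ = 16/3 ≈ 5.3333)
A(L, G) = -G*L (A(L, G) = (G*L)*(-1) = -G*L)
k(t) = 6 + 2*t² (k(t) = (t² + t*t) - 1*3*(-2) = (t² + t²) + 6 = 2*t² + 6 = 6 + 2*t²)
(k(l(D))*(-11 - 1*63))*(-101) = ((6 + 2*(1/(16/3))²)*(-11 - 1*63))*(-101) = ((6 + 2*(3/16)²)*(-11 - 63))*(-101) = ((6 + 2*(9/256))*(-74))*(-101) = ((6 + 9/128)*(-74))*(-101) = ((777/128)*(-74))*(-101) = -28749/64*(-101) = 2903649/64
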